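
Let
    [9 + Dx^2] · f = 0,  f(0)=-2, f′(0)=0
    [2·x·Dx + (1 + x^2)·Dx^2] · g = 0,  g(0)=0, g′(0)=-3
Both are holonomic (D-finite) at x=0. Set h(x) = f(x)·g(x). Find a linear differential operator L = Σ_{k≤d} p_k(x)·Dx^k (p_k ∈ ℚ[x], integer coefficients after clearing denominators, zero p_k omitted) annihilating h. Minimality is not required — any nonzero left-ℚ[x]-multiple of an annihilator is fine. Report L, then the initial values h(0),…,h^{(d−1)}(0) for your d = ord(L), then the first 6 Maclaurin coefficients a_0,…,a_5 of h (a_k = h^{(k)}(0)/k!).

L = (1170 + 3834·x^2 + 4779·x^4 + 2916·x^6 + 729·x^8) + (396·x + 1044·x^3 + 972·x^5 + 324·x^7)·Dx + (220 + 768·x^2 + 1026·x^4 + 648·x^6 + 162·x^8)·Dx^2 + (44·x + 116·x^3 + 108·x^5 + 36·x^7)·Dx^3 + (10 + 38·x^2 + 55·x^4 + 36·x^6 + 9·x^8)·Dx^4  (order 4).
h: a_k = 0, 6, 0, -29, 0, 609/20, …
ICs: h(0) = 0, h′(0) = 6, h′′(0) = 0, h′′′(0) = -174.

f: a_k = -2, 0, 9, 0, -27/4, 0, …
g: a_k = 0, -3, 0, 1, 0, -3/5, …
Product ⇒ symmetric product L₀, ord ≤ 4.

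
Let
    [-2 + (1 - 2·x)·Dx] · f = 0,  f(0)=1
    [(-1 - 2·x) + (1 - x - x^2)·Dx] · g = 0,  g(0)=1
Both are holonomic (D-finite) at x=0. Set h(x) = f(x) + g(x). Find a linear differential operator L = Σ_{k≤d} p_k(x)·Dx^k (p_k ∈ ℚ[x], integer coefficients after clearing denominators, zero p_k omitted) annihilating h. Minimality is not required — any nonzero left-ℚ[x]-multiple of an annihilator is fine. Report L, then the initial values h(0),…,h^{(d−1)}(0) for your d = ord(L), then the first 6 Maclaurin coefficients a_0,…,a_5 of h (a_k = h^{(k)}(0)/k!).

f: a_k = 1, 2, 4, 8, 16, 32, …
g: a_k = 1, 1, 2, 3, 5, 8, …
h₀=f+g: left-lcm gives L₀, ord ≤ 2.
L = (-12·x + 12·x^2 - 8·x^3) + (4 - 6·x - 6·x^2 + 16·x^3 - 16·x^4)·Dx + (-1 + 5·x - 9·x^2 + 6·x^3 + 2·x^4 - 4·x^5)·Dx^2  (order 2).
h: a_k = 2, 3, 6, 11, 21, 40, …
ICs: h(0) = 2, h′(0) = 3.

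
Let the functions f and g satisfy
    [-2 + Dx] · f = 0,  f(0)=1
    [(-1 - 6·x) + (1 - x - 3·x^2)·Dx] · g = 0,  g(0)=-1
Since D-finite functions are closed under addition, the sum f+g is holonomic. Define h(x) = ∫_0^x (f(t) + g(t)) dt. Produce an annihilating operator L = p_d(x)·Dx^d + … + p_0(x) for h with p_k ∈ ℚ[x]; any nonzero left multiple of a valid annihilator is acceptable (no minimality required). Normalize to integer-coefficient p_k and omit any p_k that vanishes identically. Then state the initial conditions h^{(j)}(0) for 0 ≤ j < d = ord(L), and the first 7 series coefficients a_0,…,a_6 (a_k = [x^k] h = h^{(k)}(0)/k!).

L = (12 + 16·x + 144·x^2 + 72·x^3)·Dx + (-4 - 26·x - 74·x^2 + 24·x^3 + 36·x^4)·Dx^2 + (-1 + 9·x + x^2 - 30·x^3 - 18·x^4)·Dx^3  (order 3).
h: a_k = 0, 0, 1/2, -2/3, -17/12, -11/3, -298/45, …
ICs: h(0) = 0, h′(0) = 0, h′′(0) = 1.

f: a_k = 1, 2, 2, 4/3, 2/3, 4/15, 4/45, …
g: a_k = -1, -1, -4, -7, -19, -40, -97, …
f+g: L₀ = lclm(L_f,L_g), ord ≤ 1+1.
Integrate: L := L₀·Dx.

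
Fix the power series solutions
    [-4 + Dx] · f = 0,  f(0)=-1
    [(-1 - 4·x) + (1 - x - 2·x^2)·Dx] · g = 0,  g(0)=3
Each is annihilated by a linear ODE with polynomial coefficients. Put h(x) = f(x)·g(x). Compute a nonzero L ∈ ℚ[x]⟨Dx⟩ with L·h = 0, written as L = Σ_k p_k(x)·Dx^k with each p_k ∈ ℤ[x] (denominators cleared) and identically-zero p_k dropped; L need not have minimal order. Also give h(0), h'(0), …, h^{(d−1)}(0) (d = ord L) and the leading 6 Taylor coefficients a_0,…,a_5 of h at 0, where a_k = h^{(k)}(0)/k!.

L = (5 - 8·x^2) + (-1 + x + 2·x^2)·Dx  (order 1).
h: a_k = -3, -15, -45, -107, -229, -2343/5, …
ICs: h(0) = -3.

f: a_k = -1, -4, -8, -32/3, -32/3, -128/15, …
g: a_k = 3, 3, 9, 15, 33, 63, …
L₀ := L_f ⊗_s L_g (sym. prod.), ord ≤ 1.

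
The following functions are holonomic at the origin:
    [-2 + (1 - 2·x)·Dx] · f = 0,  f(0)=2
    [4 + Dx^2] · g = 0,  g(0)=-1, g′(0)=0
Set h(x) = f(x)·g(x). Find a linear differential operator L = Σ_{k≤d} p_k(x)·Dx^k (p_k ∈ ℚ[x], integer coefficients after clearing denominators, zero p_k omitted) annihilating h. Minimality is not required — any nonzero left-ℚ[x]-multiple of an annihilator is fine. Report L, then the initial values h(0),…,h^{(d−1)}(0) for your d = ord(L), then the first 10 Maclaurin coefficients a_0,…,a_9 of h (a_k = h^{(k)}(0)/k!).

f: a_k = 2, 4, 8, 16, 32, 64, 128, 256, 512, 1024, …
g: a_k = -1, 0, 2, 0, -2/3, 0, 4/45, 0, -2/315, 0, …
h₀=f·g: eliminate ⇒ L₀, order ≤ 1·2.
L = (-4 + 8·x) + 4·Dx + (-1 + 2·x)·Dx^2  (order 2).
h: a_k = -2, -4, -4, -8, -52/3, -104/3, -3112/45, -6224/45, -17428/63, -34856/63, …
ICs: h(0) = -2, h′(0) = -4.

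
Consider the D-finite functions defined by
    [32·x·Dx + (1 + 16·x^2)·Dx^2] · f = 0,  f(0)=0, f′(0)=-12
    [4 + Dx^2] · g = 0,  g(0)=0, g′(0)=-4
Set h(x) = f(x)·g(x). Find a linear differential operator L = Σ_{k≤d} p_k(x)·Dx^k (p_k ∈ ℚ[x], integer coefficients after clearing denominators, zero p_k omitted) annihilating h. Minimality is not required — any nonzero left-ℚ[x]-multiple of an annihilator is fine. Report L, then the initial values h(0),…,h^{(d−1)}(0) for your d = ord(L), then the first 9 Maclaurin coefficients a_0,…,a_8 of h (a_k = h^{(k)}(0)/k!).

L = (1360 + 60416·x^2 + 106496·x^4 + 262144·x^6 + 1048576·x^8) + (2304·x + 45056·x^3 + 196608·x^5 + 1048576·x^7)·Dx + (360 + 15872·x^2 + 36864·x^4 + 131072·x^6 + 524288·x^8)·Dx^2 + (576·x + 11264·x^3 + 49152·x^5 + 262144·x^7)·Dx^3 + (5 + 192·x^2 + 2560·x^4 + 16384·x^6 + 65536·x^8)·Dx^4  (order 4).
h: a_k = 0, 0, 48, 0, -288, 0, 7904/3, 0, -29760, …
ICs: h(0) = 0, h′(0) = 0, h′′(0) = 96, h′′′(0) = 0.

f: a_k = 0, -12, 0, 64, 0, -3072/5, 0, 49152/7, 0, …
g: a_k = 0, -4, 0, 8/3, 0, -8/15, 0, 16/315, 0, …
Sym-product of L_f,L_g gives L₀ (≤ ord 4).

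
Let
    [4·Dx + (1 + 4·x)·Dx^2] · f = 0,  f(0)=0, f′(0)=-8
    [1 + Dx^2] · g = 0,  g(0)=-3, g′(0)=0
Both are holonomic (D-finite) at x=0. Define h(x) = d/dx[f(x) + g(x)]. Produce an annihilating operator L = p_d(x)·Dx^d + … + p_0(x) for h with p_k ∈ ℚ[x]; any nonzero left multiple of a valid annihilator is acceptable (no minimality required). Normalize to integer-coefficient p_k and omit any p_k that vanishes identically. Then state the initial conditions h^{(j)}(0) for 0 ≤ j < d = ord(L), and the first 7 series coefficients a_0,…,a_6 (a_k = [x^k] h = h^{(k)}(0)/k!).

L = (388 + 32·x + 64·x^2) + (33 + 140·x + 48·x^2 + 64·x^3)·Dx + (388 + 32·x + 64·x^2)·Dx^2 + (33 + 140·x + 48·x^2 + 64·x^3)·Dx^3  (order 3).
h: a_k = -8, 35, -128, 1023/2, -2048, 327681/40, -32768, …
ICs: h(0) = -8, h′(0) = 35, h′′(0) = -256.

f: a_k = 0, -8, 16, -128/3, 128, -2048/5, 4096/3, …
g: a_k = -3, 0, 3/2, 0, -1/8, 0, 1/240, …
Sum ⇒ L₀ = lclm(L_f,L_g) in ℚ(x)⟨Dx⟩.
h=h₀': d/dx-closure on L₀ ⇒ L.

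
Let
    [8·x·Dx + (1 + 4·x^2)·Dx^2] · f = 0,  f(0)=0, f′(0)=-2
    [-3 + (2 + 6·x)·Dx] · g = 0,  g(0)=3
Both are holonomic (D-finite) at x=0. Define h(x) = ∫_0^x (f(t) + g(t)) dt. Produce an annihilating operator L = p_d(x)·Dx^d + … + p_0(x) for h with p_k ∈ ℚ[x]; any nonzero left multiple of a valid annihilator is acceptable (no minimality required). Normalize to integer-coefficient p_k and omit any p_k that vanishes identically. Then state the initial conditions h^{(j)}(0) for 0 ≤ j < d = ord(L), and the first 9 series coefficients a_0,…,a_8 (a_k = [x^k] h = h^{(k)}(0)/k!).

f: a_k = 0, -2, 0, 8/3, 0, -32/5, 0, 128/7, 0, …
g: a_k = 3, 9/2, -27/8, 81/16, -1215/128, 5103/256, -45927/1024, 216513/2048, -8444007/32768, …
Sum ⇒ L₀ = lclm(L_f,L_g) in ℚ(x)⟨Dx⟩.
h=∫h₀ ⇒ L = L₀·Dx.
L = (-48 - 360·x + 576·x^2 + 864·x^3)·Dx^2 + (-59 - 192·x - 120·x^2 + 2304·x^3 + 3024·x^4)·Dx^3 + (-6 + 14·x + 144·x^2 + 272·x^3 + 672·x^4 + 864·x^5)·Dx^4  (order 4).
h: a_k = 0, 3, 5/4, -9/8, 371/192, -243/128, 17323/7680, -6561/1024, 1777735/114688, …
ICs: h(0) = 0, h′(0) = 3, h′′(0) = 5/2, h′′′(0) = -27/4.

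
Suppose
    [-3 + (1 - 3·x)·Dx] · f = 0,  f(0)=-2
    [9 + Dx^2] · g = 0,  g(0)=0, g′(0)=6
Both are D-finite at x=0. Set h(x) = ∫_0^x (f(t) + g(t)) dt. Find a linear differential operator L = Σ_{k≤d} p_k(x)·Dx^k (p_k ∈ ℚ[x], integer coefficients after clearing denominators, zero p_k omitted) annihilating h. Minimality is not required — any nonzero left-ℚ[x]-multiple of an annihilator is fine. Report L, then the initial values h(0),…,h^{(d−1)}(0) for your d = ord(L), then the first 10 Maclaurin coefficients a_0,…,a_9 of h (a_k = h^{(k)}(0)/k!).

L = (63 - 54·x + 81·x^2)·Dx + (-9 + 45·x - 81·x^2 + 81·x^3)·Dx^2 + (7 - 6·x + 9·x^2)·Dx^3 + (-1 + 5·x - 9·x^2 + 9·x^3)·Dx^4  (order 4).
h: a_k = 0, -2, 0, -6, -63/4, -162/5, -3213/40, -1458/7, -1224963/2240, -1458, …
ICs: h(0) = 0, h′(0) = -2, h′′(0) = 0, h′′′(0) = -36.

f: a_k = -2, -6, -18, -54, -162, -486, -1458, -4374, -13122, -39366, …
g: a_k = 0, 6, 0, -9, 0, 81/20, 0, -243/280, 0, 243/2240, …
f+g: L₀ = lclm(L_f,L_g), ord ≤ 1+2.
Integrate: L := L₀·Dx.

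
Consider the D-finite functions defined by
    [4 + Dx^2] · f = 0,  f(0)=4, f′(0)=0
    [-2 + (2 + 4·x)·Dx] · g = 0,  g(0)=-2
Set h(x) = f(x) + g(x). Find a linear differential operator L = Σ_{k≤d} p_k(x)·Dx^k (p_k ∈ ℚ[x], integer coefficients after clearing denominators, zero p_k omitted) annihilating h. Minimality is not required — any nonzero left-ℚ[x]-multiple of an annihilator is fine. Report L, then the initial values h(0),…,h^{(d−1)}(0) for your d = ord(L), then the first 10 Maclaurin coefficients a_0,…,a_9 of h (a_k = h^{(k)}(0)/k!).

f: a_k = 4, 0, -8, 0, 8/3, 0, -16/45, 0, 8/315, 0, …
g: a_k = -2, -2, 1, -1, 5/4, -7/4, 21/8, -33/8, 429/64, -715/64, …
L₀ := lclm(L_f,L_g); ord L₀ ≤ 2+1.
L = (-28 - 64·x - 64·x^2) + (12 + 88·x + 192·x^2 + 128·x^3)·Dx + (-7 - 16·x - 16·x^2)·Dx^2 + (3 + 22·x + 48·x^2 + 32·x^3)·Dx^3  (order 3).
h: a_k = 2, -2, -7, -1, 47/12, -7/4, 817/360, -33/8, 135647/20160, -715/64, …
ICs: h(0) = 2, h′(0) = -2, h′′(0) = -14.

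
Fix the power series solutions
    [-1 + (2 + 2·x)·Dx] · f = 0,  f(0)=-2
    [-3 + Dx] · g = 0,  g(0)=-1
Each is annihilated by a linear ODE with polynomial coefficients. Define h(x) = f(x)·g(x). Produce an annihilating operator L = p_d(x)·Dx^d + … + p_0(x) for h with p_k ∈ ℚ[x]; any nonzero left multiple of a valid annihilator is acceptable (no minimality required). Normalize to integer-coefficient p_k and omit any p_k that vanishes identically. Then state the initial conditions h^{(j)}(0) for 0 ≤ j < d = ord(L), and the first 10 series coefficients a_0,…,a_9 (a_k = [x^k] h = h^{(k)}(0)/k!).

f: a_k = -2, -1, 1/4, -1/8, 5/64, -7/128, 21/512, -33/1024, 429/16384, -715/32768, …
g: a_k = -1, -3, -9/2, -9/2, -27/8, -81/40, -81/80, -243/560, -729/4480, -243/4480, …
f·g: L₀ = L_f ⊗_s L_g, ord ≤ 1·1.
L = (-7 - 6·x) + (2 + 2·x)·Dx  (order 1).
h: a_k = 2, 7, 47/4, 103/8, 667/64, 4277/640, 9063/2560, 57333/35840, 51423/81920, 251591/1146880, …
ICs: h(0) = 2.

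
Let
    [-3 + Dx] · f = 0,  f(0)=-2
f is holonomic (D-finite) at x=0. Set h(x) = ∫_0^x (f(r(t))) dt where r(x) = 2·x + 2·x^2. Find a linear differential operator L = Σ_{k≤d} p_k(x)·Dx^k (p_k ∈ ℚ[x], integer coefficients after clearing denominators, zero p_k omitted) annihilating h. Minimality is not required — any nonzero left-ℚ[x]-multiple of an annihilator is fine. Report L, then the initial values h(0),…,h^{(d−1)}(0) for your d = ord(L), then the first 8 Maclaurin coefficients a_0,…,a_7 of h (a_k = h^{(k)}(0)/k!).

f: a_k = -2, -6, -9, -9, -27/4, -81/20, -81/40, -243/280, …
Substitute x→r, Dx→(1/r')Dx; clear ⇒ L₀.
h=∫₀ˣh₀: take L = L₀·Dx.
L = (-6 - 12·x)·Dx + Dx^2  (order 2).
h: a_k = 0, -2, -6, -16, -36, -72, -648/5, -7488/35, …
ICs: h(0) = 0, h′(0) = -2.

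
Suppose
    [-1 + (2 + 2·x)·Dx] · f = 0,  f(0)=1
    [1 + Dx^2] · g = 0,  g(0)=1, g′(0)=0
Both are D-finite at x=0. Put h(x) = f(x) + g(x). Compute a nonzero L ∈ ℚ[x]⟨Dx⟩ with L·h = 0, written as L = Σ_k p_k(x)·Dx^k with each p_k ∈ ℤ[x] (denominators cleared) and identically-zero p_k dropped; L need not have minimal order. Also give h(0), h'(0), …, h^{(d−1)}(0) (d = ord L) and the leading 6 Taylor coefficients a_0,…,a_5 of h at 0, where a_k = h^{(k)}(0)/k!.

L = (-7 - 8·x - 4·x^2) + (6 + 22·x + 24·x^2 + 8·x^3)·Dx + (-7 - 8·x - 4·x^2)·Dx^2 + (6 + 22·x + 24·x^2 + 8·x^3)·Dx^3  (order 3).
h: a_k = 2, 1/2, -5/8, 1/16, 1/384, 7/256, …
ICs: h(0) = 2, h′(0) = 1/2, h′′(0) = -5/4.

f: a_k = 1, 1/2, -1/8, 1/16, -5/128, 7/256, …
g: a_k = 1, 0, -1/2, 0, 1/24, 0, …
f+g: L₀ = lclm(L_f,L_g), ord ≤ 1+2.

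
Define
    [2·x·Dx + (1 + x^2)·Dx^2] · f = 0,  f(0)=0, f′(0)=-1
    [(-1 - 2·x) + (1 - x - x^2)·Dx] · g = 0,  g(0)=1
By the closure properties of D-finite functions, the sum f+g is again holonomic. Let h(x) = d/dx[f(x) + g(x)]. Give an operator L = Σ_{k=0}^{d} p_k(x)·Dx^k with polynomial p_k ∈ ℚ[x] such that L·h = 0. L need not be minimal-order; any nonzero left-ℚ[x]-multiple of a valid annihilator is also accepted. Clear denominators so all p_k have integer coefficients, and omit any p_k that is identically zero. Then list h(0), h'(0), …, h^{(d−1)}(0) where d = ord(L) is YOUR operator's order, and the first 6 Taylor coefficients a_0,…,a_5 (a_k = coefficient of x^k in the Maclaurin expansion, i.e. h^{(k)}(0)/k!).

f: a_k = 0, -1, 0, 1/3, 0, -1/5, …
g: a_k = 1, 1, 2, 3, 5, 8, …
Sum ⇒ L₀ = lclm(L_f,L_g) in ℚ(x)⟨Dx⟩.
h₀' ⇒ L via d/dx closure of L₀.
L = (4 - 16·x - 64·x^2 - 72·x^3 - 66·x^4 - 6·x^6) + (-10 - 24·x - 28·x^2 - 60·x^3 - 65·x^4 - 50·x^5 - 3·x^6 - 6·x^7)·Dx + (2 + 2·x + 2·x^2 - 8·x^3 - 5·x^4 - 11·x^5 - 6·x^6 - x^7 - x^8)·Dx^2  (order 2).
h: a_k = 0, 4, 10, 20, 39, 78, …
ICs: h(0) = 0, h′(0) = 4.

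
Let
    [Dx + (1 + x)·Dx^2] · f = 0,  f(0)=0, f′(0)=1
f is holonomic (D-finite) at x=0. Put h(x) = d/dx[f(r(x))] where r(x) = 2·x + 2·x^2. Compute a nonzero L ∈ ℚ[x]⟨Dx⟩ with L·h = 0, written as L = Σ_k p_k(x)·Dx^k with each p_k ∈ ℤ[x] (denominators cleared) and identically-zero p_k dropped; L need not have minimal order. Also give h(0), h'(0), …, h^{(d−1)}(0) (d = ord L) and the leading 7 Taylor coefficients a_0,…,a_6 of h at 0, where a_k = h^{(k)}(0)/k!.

f: a_k = 0, 1, -1/2, 1/3, -1/4, 1/5, -1/6, …
Substitute x→r, Dx→(1/r')Dx; clear ⇒ L₀.
h=h₀': d/dx-closure on L₀ ⇒ L.
L = (4·x + 4·x^2) + (1 + 4·x + 6·x^2 + 4·x^3)·Dx  (order 1).
h: a_k = 2, 0, -4, 8, -8, 0, 16, …
ICs: h(0) = 2.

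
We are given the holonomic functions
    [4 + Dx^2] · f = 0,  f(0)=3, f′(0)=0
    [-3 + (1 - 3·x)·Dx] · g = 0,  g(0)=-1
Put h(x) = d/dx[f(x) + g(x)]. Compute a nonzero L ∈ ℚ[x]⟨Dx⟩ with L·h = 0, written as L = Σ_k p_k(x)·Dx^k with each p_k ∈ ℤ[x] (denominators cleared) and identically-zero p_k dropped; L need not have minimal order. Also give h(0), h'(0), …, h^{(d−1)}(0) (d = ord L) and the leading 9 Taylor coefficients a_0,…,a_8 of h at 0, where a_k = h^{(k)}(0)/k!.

f: a_k = 3, 0, -6, 0, 2, 0, -4/15, 0, 2/105, …
g: a_k = -1, -3, -9, -27, -81, -243, -729, -2187, -6561, …
h₀=f+g: left-lcm gives L₀, ord ≤ 3.
h₀' ⇒ L via d/dx closure of L₀.
L = (1344 - 288·x + 432·x^2) + (-116 + 396·x - 216·x^2 + 216·x^3)·Dx + (336 - 72·x + 108·x^2)·Dx^2 + (-29 + 99·x - 54·x^2 + 54·x^3)·Dx^3  (order 3).
h: a_k = -3, -30, -81, -316, -1215, -21878/5, -15309, -5511224/105, -177147, …
ICs: h(0) = -3, h′(0) = -30, h′′(0) = -162.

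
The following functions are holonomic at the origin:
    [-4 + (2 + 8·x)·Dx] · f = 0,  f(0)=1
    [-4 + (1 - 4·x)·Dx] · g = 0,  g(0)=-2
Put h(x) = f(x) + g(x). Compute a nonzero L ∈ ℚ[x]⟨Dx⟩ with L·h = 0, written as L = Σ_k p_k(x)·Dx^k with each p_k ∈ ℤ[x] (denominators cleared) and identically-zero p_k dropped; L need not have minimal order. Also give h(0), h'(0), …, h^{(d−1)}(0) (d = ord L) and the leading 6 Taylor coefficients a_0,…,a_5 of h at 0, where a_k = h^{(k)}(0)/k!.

f: a_k = 1, 2, -2, 4, -10, 28, …
g: a_k = -2, -8, -32, -128, -512, -2048, …
Sum ⇒ L₀ = lclm(L_f,L_g) in ℚ(x)⟨Dx⟩.
L = (40 + 96·x) + (-18 - 112·x - 288·x^2)·Dx + (1 + 12·x - 16·x^2 - 192·x^3)·Dx^2  (order 2).
h: a_k = -1, -6, -34, -124, -522, -2020, …
ICs: h(0) = -1, h′(0) = -6.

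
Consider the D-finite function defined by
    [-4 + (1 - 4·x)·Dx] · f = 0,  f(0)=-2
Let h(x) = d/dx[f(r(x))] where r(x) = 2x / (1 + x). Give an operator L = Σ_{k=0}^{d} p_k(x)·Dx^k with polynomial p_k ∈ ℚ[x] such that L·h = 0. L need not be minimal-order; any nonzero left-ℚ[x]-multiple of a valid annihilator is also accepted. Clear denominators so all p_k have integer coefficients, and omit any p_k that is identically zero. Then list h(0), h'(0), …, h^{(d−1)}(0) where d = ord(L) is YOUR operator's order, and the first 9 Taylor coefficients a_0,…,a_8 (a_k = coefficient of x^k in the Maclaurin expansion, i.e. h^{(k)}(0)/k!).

L = 14 + (-1 + 7·x)·Dx  (order 1).
h: a_k = -16, -224, -2352, -21952, -192080, -1613472, -13176688, -105413504, -830131344, …
ICs: h(0) = -16.

f: a_k = -2, -8, -32, -128, -512, -2048, -8192, -32768, -131072, …
L₀ from L_f via x↦r, Dx↦r'^{-1}Dx.
Differentiate: ansatz ord ≤ ord L₀ ⇒ L.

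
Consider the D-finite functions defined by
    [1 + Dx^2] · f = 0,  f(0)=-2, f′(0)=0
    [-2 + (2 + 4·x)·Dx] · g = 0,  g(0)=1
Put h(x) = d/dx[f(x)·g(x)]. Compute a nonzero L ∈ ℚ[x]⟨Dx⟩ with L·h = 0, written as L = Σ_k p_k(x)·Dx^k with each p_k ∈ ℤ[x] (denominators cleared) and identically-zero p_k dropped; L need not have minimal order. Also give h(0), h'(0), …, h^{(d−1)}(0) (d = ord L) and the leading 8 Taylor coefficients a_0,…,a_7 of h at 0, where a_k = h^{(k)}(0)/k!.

f: a_k = -2, 0, 1, 0, -1/12, 0, 1/360, 0, …
g: a_k = 1, 1, -1/2, 1/2, -5/8, 7/8, -21/16, 33/16, …
h₀=f·g: eliminate ⇒ L₀, order ≤ 2·1.
h₀' ⇒ L via d/dx closure of L₀.
L = (2 + 12·x + 16·x^2 + 8·x^3 + 4·x^4) + (1 - 6·x^2 - 4·x^3)·Dx + (1 + 5·x + 9·x^2 + 8·x^3 + 4·x^4)·Dx^2  (order 2).
h: a_k = -2, 4, 0, 8/3, -20/3, 184/15, -1036/45, 13712/315, …
ICs: h(0) = -2, h′(0) = 4.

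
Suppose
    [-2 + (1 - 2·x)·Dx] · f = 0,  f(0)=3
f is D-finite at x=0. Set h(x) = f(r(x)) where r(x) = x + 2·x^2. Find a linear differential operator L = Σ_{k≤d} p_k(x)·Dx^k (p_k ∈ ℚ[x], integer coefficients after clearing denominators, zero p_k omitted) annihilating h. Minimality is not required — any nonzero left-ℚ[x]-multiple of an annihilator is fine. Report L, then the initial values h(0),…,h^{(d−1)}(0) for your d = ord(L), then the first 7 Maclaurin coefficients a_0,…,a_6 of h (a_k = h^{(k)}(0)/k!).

L = (2 + 8·x) + (-1 + 2·x + 4·x^2)·Dx  (order 1).
h: a_k = 3, 6, 24, 72, 240, 768, 2496, …
ICs: h(0) = 3.

f: a_k = 3, 6, 12, 24, 48, 96, 192, …
f∘r: x↦r, Dx↦Dx/r' in L_f ⇒ L₀.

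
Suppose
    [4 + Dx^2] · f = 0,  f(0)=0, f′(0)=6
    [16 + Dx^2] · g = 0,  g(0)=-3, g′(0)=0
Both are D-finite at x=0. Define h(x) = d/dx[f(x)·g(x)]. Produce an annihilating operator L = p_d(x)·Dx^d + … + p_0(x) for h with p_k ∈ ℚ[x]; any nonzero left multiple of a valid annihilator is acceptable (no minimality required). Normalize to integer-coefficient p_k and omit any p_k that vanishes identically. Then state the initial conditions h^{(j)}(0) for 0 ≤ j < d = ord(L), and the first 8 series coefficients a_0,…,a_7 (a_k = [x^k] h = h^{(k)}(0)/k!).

L = 144 + 40·Dx^2 + Dx^4  (order 4).
h: a_k = -18, 0, 468, 0, -1452, 0, 8744/5, 0, …
ICs: h(0) = -18, h′(0) = 0, h′′(0) = 936, h′′′(0) = 0.

f: a_k = 0, 6, 0, -4, 0, 4/5, 0, -8/105, …
g: a_k = -3, 0, 24, 0, -32, 0, 256/15, 0, …
h₀=f·g: eliminate ⇒ L₀, order ≤ 2·2.
Derive L from L₀ (diff closure).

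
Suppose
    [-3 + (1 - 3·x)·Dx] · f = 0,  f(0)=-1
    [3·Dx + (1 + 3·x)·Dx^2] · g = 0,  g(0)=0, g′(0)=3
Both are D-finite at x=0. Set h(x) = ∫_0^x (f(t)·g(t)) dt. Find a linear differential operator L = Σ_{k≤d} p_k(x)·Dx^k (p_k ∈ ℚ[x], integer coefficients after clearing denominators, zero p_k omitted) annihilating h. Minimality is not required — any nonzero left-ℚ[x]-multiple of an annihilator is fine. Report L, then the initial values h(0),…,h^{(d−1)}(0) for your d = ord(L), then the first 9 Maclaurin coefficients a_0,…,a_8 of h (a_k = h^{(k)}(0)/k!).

f: a_k = -1, -3, -9, -27, -81, -243, -729, -2187, -6561, …
g: a_k = 0, 3, -9/2, 9, -81/4, 243/5, -243/2, 2187/7, -6561/8, …
f·g: L₀ = L_f ⊗_s L_g, ord ≤ 1·2.
h=∫₀ˣh₀: take L = L₀·Dx.
L = 9·Dx + (3 + 27·x)·Dx^2 + (-1 + 9·x^2)·Dx^3  (order 3).
h: a_k = 0, 0, -3/2, -3/2, -45/8, -189/20, -1269/40, -8991/140, -232551/1120, …
ICs: h(0) = 0, h′(0) = 0, h′′(0) = -3.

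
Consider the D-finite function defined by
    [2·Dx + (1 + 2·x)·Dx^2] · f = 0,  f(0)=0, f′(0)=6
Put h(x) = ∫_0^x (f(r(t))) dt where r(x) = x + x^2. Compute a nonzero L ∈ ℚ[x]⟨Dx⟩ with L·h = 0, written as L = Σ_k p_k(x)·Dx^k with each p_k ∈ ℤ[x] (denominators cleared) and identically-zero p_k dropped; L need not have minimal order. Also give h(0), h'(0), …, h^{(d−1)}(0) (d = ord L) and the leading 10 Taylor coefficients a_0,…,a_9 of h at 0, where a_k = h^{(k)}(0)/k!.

f: a_k = 0, 6, -6, 8, -12, 96/5, -32, 384/7, -96, 512/3, …
L₀ from L_f via x↦r, Dx↦r'^{-1}Dx.
h=∫₀ˣh₀: take L = L₀·Dx.
L = (4·x + 4·x^2)·Dx^2 + (1 + 4·x + 6·x^2 + 4·x^3)·Dx^3  (order 3).
h: a_k = 0, 0, 3, 0, -1, 6/5, -4/5, 0, 6/7, -4/3, …
ICs: h(0) = 0, h′(0) = 0, h′′(0) = 6.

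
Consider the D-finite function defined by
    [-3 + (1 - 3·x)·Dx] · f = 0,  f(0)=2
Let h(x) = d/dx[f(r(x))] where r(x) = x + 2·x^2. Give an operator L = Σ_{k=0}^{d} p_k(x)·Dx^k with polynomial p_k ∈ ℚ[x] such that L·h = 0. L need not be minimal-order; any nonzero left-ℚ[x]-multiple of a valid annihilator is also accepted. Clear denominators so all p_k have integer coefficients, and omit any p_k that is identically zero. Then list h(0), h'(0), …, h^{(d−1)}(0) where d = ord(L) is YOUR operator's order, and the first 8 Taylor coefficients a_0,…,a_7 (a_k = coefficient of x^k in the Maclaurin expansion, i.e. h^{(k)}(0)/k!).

f: a_k = 2, 6, 18, 54, 162, 486, 1458, 4374, …
h₀=f(r): pull back L_f along r ⇒ L₀.
Differentiate: ansatz ord ≤ ord L₀ ⇒ L.
L = (10 + 36·x + 72·x^2) + (-1 - x + 18·x^2 + 24·x^3)·Dx  (order 1).
h: a_k = 6, 60, 378, 2232, 12150, 63828, 325458, 1626480, …
ICs: h(0) = 6.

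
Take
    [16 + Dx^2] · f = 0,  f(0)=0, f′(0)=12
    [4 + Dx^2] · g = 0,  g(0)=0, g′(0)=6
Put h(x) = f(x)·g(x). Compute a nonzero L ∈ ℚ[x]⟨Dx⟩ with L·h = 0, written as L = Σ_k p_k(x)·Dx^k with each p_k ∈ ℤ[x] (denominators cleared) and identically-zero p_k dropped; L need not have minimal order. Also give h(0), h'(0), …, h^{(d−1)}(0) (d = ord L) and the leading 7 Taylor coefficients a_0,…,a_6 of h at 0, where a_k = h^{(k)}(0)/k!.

L = 144 + 40·Dx^2 + Dx^4  (order 4).
h: a_k = 0, 0, 72, 0, -240, 0, 1456/5, …
ICs: h(0) = 0, h′(0) = 0, h′′(0) = 144, h′′′(0) = 0.

f: a_k = 0, 12, 0, -32, 0, 128/5, 0, …
g: a_k = 0, 6, 0, -4, 0, 4/5, 0, …
L₀ := L_f ⊗_s L_g (sym. prod.), ord ≤ 4.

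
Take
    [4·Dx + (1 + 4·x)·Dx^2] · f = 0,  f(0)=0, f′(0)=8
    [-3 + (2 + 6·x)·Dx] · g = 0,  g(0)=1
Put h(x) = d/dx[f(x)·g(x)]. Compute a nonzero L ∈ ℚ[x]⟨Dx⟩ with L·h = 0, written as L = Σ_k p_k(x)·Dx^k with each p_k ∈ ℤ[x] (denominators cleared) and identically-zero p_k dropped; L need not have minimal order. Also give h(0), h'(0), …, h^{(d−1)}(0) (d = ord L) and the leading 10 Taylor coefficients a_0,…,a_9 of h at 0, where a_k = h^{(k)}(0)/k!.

f: a_k = 0, 8, -16, 128/3, -128, 2048/5, -4096/3, 32768/7, -16384, 524288/9, …
g: a_k = 1, 3/2, -9/8, 27/16, -405/128, 1701/256, -15309/1024, 72171/2048, -2814669/32768, 14073345/65536, …
Product ⇒ symmetric product L₀, ord ≤ 2.
Derive L from L₀ (diff closure).
L = (-33 + 72·x + 432·x^2) + (-4 + 324·x + 2160·x^2 + 3456·x^3)·Dx + (4 + 88·x + 612·x^2 + 1728·x^3 + 1728·x^4)·Dx^2  (order 2).
h: a_k = 8, -8, 29, -130, 9383/16, -206953/80, 7147521/640, -53092163/1120, 5695777517/28672, -70921364291/86016, …
ICs: h(0) = 8, h′(0) = -8.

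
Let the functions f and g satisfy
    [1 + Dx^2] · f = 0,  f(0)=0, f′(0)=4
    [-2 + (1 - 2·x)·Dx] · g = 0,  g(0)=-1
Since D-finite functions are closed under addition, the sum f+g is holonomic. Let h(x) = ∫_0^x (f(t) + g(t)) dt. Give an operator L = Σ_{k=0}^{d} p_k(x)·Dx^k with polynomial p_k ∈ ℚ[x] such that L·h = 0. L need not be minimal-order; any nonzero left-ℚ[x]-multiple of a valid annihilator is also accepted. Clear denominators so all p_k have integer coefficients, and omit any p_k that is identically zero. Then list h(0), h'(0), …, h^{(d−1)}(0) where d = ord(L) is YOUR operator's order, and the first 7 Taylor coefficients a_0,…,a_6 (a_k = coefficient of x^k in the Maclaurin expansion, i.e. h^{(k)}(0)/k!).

f: a_k = 0, 4, 0, -2/3, 0, 1/30, 0, …
g: a_k = -1, -2, -4, -8, -16, -32, -64, …
f+g: L₀ = lclm(L_f,L_g), ord ≤ 2+1.
∫: right-multiply L₀ by Dx.
L = (-50 + 8·x - 8·x^2)·Dx + (9 - 22·x + 12·x^2 - 8·x^3)·Dx^2 + (-50 + 8·x - 8·x^2)·Dx^3 + (9 - 22·x + 12·x^2 - 8·x^3)·Dx^4  (order 4).
h: a_k = 0, -1, 1, -4/3, -13/6, -16/5, -959/180, …
ICs: h(0) = 0, h′(0) = -1, h′′(0) = 2, h′′′(0) = -8.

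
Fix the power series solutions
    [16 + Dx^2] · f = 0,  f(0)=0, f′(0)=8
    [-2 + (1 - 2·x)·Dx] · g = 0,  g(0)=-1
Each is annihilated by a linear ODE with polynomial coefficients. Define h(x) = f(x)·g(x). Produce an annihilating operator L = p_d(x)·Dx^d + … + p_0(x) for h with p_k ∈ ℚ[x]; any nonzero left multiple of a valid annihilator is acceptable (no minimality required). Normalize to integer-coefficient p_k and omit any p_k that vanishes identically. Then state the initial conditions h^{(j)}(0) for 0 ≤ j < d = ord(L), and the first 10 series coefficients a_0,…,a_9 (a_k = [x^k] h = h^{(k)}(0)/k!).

f: a_k = 0, 8, 0, -64/3, 0, 256/15, 0, -2048/315, 0, 4096/2835, …
g: a_k = -1, -2, -4, -8, -16, -32, -64, -128, -256, -512, …
f·g: L₀ = L_f ⊗_s L_g, ord ≤ 2·1.
L = (-16 + 32·x) + 4·Dx + (-1 + 2·x)·Dx^2  (order 2).
h: a_k = 0, -8, -16, -32/3, -64/3, -896/15, -1792/15, -73216/315, -146432/315, -2639872/2835, …
ICs: h(0) = 0, h′(0) = -8.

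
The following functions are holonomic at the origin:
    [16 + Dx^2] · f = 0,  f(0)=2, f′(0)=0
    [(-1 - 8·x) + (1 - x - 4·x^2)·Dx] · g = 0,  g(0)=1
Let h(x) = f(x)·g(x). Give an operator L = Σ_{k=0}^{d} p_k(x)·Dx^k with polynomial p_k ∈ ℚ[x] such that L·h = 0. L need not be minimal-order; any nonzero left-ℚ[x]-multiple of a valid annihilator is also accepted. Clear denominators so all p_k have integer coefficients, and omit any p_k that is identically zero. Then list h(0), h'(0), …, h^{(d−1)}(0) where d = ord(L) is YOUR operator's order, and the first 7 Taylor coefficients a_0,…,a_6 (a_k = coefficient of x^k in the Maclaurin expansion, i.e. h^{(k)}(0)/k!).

f: a_k = 2, 0, -16, 0, 64/3, 0, -512/45, …
g: a_k = 1, 1, 5, 9, 29, 65, 181, …
Sym-product of L_f,L_g gives L₀ (≤ ord 2).
L = (-8 + 16·x + 64·x^2) + (2 + 16·x)·Dx + (-1 + x + 4·x^2)·Dx^2  (order 2).
h: a_k = 2, 2, -6, 2, -2/3, 22/3, -302/45, …
ICs: h(0) = 2, h′(0) = 2.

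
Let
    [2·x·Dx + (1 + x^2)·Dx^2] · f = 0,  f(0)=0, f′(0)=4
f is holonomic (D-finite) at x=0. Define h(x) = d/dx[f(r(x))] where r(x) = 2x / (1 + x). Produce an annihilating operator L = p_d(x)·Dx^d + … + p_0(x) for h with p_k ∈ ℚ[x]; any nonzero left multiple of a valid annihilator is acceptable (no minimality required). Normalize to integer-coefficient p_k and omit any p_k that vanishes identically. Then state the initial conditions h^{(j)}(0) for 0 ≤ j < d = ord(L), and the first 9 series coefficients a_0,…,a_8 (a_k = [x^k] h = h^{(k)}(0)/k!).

f: a_k = 0, 4, 0, -4/3, 0, 4/5, 0, -4/7, 0, …
Substitute x→r, Dx→(1/r')Dx; clear ⇒ L₀.
Differentiate: ansatz ord ≤ ord L₀ ⇒ L.
L = (2 + 10·x) + (1 + 2·x + 5·x^2)·Dx  (order 1).
h: a_k = 8, -16, -8, 96, -152, -176, 1112, -1344, -2872, …
ICs: h(0) = 8.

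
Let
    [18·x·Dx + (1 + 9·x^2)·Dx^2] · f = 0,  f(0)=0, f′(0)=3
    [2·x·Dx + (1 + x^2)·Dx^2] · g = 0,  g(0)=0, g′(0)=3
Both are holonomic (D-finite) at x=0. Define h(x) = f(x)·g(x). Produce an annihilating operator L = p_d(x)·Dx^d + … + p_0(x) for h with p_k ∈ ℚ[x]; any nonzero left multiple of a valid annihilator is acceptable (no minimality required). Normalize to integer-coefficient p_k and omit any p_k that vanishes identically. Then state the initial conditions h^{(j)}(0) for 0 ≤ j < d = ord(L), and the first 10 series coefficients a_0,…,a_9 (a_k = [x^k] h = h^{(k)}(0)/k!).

f: a_k = 0, 3, 0, -9, 0, 243/5, 0, -2187/7, 0, 2187, …
g: a_k = 0, 3, 0, -1, 0, 3/5, 0, -3/7, 0, 1/3, …
L₀ := L_f ⊗_s L_g (sym. prod.), ord ≤ 4.
L = (-216·x - 3600·x^3 - 5184·x^5 + 6480·x^7 + 17496·x^9)·Dx + (-40 - 1452·x^2 - 6480·x^4 - 4536·x^6 + 22680·x^8 + 26244·x^10)·Dx^2 + (-80·x - 980·x^3 - 2160·x^5 + 2952·x^7 + 12960·x^9 + 8748·x^11)·Dx^3 + (-1 - 20·x^2 - 109·x^4 + 981·x^8 + 1620·x^10 + 729·x^12)·Dx^4  (order 4).
h: a_k = 0, 0, 9, 0, -30, 0, 783/5, 0, -6948/7, 0, …
ICs: h(0) = 0, h′(0) = 0, h′′(0) = 18, h′′′(0) = 0.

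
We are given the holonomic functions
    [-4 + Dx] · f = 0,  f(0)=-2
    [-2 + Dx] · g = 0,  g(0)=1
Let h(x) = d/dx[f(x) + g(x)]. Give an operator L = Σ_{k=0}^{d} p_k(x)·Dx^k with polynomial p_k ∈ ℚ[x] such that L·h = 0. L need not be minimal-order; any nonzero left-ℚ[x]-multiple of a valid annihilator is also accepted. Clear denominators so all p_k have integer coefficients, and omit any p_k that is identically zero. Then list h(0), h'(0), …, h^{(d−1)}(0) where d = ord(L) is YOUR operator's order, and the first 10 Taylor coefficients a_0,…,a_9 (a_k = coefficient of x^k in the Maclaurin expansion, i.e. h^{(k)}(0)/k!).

L = 8 - 6·Dx + Dx^2  (order 2).
h: a_k = -6, -28, -60, -248/3, -84, -1016/15, -136/3, -1168/45, -1364/105, -16376/2835, …
ICs: h(0) = -6, h′(0) = -28.

f: a_k = -2, -8, -16, -64/3, -64/3, -256/15, -512/45, -2048/315, -1024/315, -4096/2835, …
g: a_k = 1, 2, 2, 4/3, 2/3, 4/15, 4/45, 8/315, 2/315, 4/2835, …
h₀=f+g: left-lcm gives L₀, ord ≤ 2.
Differentiate: ansatz ord ≤ ord L₀ ⇒ L.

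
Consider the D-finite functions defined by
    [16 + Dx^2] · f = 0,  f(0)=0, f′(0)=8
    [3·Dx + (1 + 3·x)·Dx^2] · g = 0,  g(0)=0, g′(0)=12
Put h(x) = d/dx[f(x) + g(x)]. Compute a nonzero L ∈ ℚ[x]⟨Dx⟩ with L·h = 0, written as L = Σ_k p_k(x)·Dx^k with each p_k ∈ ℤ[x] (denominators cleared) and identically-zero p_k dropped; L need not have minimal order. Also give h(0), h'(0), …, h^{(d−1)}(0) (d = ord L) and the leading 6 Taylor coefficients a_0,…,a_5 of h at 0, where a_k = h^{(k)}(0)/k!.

L = (1680 + 2304·x + 3456·x^2) + (272 + 1584·x + 3456·x^2 + 3456·x^3)·Dx + (105 + 144·x + 216·x^2)·Dx^2 + (17 + 99·x + 216·x^2 + 216·x^3)·Dx^3  (order 3).
h: a_k = 20, -36, 44, -324, 3172/3, -2916, …
ICs: h(0) = 20, h′(0) = -36, h′′(0) = 88.

f: a_k = 0, 8, 0, -64/3, 0, 256/15, …
g: a_k = 0, 12, -18, 36, -81, 972/5, …
f+g: L₀ = lclm(L_f,L_g), ord ≤ 2+2.
h₀' ⇒ L via d/dx closure of L₀.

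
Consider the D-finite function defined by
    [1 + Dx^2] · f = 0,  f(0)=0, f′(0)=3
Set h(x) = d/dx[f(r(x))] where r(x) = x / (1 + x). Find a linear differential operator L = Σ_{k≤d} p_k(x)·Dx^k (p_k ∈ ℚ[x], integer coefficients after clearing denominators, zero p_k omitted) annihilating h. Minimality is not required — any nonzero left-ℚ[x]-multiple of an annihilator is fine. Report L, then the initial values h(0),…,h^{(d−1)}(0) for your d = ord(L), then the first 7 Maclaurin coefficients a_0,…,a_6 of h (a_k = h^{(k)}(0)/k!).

L = (7 + 12·x + 6·x^2) + (6 + 18·x + 18·x^2 + 6·x^3)·Dx + (1 + 4·x + 6·x^2 + 4·x^3 + x^4)·Dx^2  (order 2).
h: a_k = 3, -6, 15/2, -6, 1/8, 45/4, -6931/240, …
ICs: h(0) = 3, h′(0) = -6.

f: a_k = 0, 3, 0, -1/2, 0, 1/40, 0, …
h₀=f(r): pull back L_f along r ⇒ L₀.
h=h₀': d/dx-closure on L₀ ⇒ L.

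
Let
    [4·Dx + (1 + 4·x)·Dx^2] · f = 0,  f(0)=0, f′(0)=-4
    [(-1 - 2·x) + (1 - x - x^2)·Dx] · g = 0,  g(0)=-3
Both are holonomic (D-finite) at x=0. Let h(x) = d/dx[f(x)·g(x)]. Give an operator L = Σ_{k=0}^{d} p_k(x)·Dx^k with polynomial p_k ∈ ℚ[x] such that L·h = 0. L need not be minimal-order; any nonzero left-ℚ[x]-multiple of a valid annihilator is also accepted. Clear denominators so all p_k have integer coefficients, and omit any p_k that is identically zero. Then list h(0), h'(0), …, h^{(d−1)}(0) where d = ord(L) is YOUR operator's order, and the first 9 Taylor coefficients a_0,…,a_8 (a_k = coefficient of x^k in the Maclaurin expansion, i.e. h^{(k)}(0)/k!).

L = (82 + 216·x + 288·x^2) + (-7 + 62·x + 264·x^2 + 224·x^3)·Dx + (-3 - 17·x - 9·x^2 + 52·x^3 + 32·x^4)·Dx^2  (order 2).
h: a_k = 12, -24, 192, -560, 2692, -49488/5, 206868/5, -5688224/35, 4597536/7, …
ICs: h(0) = 12, h′(0) = -24.

f: a_k = 0, -4, 8, -64/3, 64, -1024/5, 2048/3, -16384/7, 8192, …
g: a_k = -3, -3, -6, -9, -15, -24, -39, -63, -102, …
f·g: L₀ = L_f ⊗_s L_g, ord ≤ 2·1.
Derive L from L₀ (diff closure).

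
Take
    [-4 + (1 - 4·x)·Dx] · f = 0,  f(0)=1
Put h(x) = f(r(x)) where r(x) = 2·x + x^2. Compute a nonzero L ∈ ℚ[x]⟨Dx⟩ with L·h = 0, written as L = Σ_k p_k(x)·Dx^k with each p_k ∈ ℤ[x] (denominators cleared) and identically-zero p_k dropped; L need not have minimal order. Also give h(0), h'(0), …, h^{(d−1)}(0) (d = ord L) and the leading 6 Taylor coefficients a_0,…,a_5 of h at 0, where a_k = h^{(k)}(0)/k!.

L = (8 + 8·x) + (-1 + 8·x + 4·x^2)·Dx  (order 1).
h: a_k = 1, 8, 68, 576, 4880, 41344, …
ICs: h(0) = 1.

f: a_k = 1, 4, 16, 64, 256, 1024, …
Change of var in L_f (x↦r) gives L₀.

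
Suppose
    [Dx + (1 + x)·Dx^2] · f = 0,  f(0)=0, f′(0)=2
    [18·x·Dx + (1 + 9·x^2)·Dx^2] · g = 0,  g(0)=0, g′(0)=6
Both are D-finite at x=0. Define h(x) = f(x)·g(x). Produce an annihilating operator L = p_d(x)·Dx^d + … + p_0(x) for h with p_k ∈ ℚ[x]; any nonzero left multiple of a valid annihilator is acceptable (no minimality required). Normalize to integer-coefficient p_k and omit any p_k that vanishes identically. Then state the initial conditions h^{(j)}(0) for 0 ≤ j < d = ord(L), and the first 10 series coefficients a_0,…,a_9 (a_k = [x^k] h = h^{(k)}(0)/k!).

L = (1368 + 2700·x + 37584·x^2 + 95580·x^3 + 87480·x^4 + 37908·x^5 + 26244·x^7)·Dx + (1298 + 9180·x + 54612·x^2 + 194724·x^3 + 324000·x^4 + 271188·x^5 + 102060·x^6 + 78732·x^7 + 91854·x^8)·Dx^2 + (76 + 2848·x + 12096·x^2 + 43992·x^3 + 117288·x^4 + 173016·x^5 + 139968·x^6 + 75816·x^7 + 78732·x^8 + 52488·x^9)·Dx^3 + (37 + 146·x + 901·x^2 + 2808·x^3 + 7362·x^4 + 15228·x^5 + 21546·x^6 + 17496·x^7 + 12393·x^8 + 13122·x^9 + 6561·x^10)·Dx^4  (order 4).
h: a_k = 0, 0, 12, -6, -32, 15, 924/5, -451/5, -5952/5, 40653/70, …
ICs: h(0) = 0, h′(0) = 0, h′′(0) = 24, h′′′(0) = -36.

f: a_k = 0, 2, -1, 2/3, -1/2, 2/5, -1/3, 2/7, -1/4, 2/9, …
g: a_k = 0, 6, 0, -18, 0, 486/5, 0, -4374/7, 0, 4374, …
L₀ := L_f ⊗_s L_g (sym. prod.), ord ≤ 4.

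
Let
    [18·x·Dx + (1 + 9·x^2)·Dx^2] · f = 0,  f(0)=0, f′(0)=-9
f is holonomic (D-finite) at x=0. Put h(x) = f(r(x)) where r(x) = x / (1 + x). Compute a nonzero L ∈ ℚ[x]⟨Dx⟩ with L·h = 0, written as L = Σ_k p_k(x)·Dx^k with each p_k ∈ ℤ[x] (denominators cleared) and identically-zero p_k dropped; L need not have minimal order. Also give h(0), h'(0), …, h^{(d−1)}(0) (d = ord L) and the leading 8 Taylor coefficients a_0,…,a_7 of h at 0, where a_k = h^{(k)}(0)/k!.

f: a_k = 0, -9, 0, 27, 0, -729/5, 0, 6561/7, …
L₀ from L_f via x↦r, Dx↦r'^{-1}Dx.
L = (2 + 20·x)·Dx + (1 + 2·x + 10·x^2)·Dx^2  (order 2).
h: a_k = 0, -9, 9, 18, -72, 36/5, 468, -5976/7, …
ICs: h(0) = 0, h′(0) = -9.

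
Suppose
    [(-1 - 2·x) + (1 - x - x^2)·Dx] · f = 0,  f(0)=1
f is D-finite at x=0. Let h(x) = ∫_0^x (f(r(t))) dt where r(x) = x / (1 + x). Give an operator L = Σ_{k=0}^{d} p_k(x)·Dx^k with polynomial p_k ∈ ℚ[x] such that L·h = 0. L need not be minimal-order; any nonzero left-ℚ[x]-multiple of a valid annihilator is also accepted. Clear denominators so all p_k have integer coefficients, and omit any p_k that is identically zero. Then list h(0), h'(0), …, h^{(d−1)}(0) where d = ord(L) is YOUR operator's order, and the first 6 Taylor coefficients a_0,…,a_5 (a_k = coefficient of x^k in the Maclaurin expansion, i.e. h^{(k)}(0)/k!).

f: a_k = 1, 1, 2, 3, 5, 8, …
Substitute x→r, Dx→(1/r')Dx; clear ⇒ L₀.
∫: right-multiply L₀ by Dx.
L = (1 + 3·x)·Dx + (-1 - 2·x + x^3)·Dx^2  (order 2).
h: a_k = 0, 1, 1/2, 1/3, 0, 1/5, …
ICs: h(0) = 0, h′(0) = 1.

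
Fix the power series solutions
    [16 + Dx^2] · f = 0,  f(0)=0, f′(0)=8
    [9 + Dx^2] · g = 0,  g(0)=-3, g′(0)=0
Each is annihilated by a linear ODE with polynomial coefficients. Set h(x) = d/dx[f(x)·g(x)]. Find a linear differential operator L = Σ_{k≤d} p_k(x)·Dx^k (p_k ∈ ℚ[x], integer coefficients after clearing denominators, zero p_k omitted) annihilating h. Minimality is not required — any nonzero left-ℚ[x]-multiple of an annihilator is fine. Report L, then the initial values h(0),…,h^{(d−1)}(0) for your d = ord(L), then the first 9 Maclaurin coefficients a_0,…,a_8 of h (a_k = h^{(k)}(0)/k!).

f: a_k = 0, 8, 0, -64/3, 0, 256/15, 0, -2048/315, 0, …
g: a_k = -3, 0, 27/2, 0, -81/8, 0, 243/80, 0, -2187/4480, …
h₀=f·g: eliminate ⇒ L₀, order ≤ 2·2.
Differentiate: ansatz ord ≤ ord L₀ ⇒ L.
L = 49 + 50·Dx^2 + Dx^4  (order 4).
h: a_k = -24, 0, 516, 0, -2101, 0, 102943/30, 0, -5044201/1680, …
ICs: h(0) = -24, h′(0) = 0, h′′(0) = 1032, h′′′(0) = 0.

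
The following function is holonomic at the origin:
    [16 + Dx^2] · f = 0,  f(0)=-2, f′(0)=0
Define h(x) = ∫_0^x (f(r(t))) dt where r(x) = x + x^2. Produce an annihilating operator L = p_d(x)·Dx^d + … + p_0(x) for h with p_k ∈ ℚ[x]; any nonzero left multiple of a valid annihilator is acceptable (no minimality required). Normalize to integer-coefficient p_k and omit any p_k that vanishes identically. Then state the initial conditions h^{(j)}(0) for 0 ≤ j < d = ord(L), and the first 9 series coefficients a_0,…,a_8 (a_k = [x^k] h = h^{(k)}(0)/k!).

f: a_k = -2, 0, 16, 0, -64/3, 0, 512/45, 0, -1024/315, …
Change of var in L_f (x↦r) gives L₀.
h=∫h₀ ⇒ L = L₀·Dx.
L = (16 + 96·x + 192·x^2 + 128·x^3)·Dx - 2·Dx^2 + (1 + 2·x)·Dx^3  (order 3).
h: a_k = 0, -2, 0, 16/3, 8, -16/15, -128/9, -5248/315, -32/15, …
ICs: h(0) = 0, h′(0) = -2, h′′(0) = 0.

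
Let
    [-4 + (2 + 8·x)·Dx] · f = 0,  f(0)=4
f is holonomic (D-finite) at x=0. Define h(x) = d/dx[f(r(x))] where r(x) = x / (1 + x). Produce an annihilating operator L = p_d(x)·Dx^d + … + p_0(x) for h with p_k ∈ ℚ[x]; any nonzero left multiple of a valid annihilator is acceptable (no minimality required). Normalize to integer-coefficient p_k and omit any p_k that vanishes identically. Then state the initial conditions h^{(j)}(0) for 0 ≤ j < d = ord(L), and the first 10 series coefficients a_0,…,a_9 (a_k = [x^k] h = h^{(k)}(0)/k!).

L = (-4 - 10·x) + (-1 - 6·x - 5·x^2)·Dx  (order 1).
h: a_k = 8, -32, 120, -480, 2040, -9024, 40936, -188800, 880920, -4145760, …
ICs: h(0) = 8.

f: a_k = 4, 8, -8, 16, -40, 112, -336, 1056, -3432, 11440, …
f∘r: x↦r, Dx↦Dx/r' in L_f ⇒ L₀.
h₀' ⇒ L via d/dx closure of L₀.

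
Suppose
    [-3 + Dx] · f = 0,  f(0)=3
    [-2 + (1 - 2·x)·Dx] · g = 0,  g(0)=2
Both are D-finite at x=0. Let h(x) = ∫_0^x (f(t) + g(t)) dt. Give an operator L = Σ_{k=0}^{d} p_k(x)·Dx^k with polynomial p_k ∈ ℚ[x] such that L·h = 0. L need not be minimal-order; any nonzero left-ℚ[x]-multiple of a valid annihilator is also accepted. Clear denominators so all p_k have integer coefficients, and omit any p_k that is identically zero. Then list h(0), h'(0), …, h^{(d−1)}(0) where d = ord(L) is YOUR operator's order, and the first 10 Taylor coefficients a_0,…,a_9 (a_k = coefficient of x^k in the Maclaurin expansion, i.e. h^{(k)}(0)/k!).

L = (6 + 36·x)·Dx + (1 - 36·x + 36·x^2)·Dx^2 + (-1 + 8·x - 12·x^2)·Dx^3  (order 3).
h: a_k = 0, 5, 13/2, 43/6, 59/8, 337/40, 2803/240, 10483/560, 144089/4480, 2295947/40320, …
ICs: h(0) = 0, h′(0) = 5, h′′(0) = 13.

f: a_k = 3, 9, 27/2, 27/2, 81/8, 243/40, 243/80, 729/560, 2187/4480, 729/4480, …
g: a_k = 2, 4, 8, 16, 32, 64, 128, 256, 512, 1024, …
f+g: L₀ = lclm(L_f,L_g), ord ≤ 1+1.
∫: right-multiply L₀ by Dx.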